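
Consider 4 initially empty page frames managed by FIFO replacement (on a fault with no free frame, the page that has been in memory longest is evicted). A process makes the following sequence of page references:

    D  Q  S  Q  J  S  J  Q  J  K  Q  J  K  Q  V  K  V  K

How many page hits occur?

D: miss, frames [D]
Q: miss, frames [D, Q]
S: miss, frames [D, Q, S]
Q: hit
J: miss, frames [D, Q, S, J]
S: hit
J: hit
Q: hit
J: hit
K: miss, evict D, frames [Q, S, J, K]
Q: hit
J: hit
K: hit
Q: hit
V: miss, evict Q, frames [S, J, K, V]
K: hit
V: hit
K: hit
Hits: 12.

12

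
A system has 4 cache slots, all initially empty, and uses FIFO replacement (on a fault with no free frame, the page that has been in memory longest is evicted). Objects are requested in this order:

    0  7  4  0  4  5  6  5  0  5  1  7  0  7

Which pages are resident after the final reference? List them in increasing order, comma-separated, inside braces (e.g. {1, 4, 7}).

{0, 1, 6, 7}

0: fault, frames {0}
7: fault, frames {0,7}
4: fault, frames {0,7,4}
0: hit
4: hit
5: fault, frames {0,7,4,5}
6: fault, evict 0, frames {7,4,5,6}
5: hit
0: fault, evict 7, frames {4,5,6,0}
5: hit
1: fault, evict 4, frames {5,6,0,1}
7: fault, evict 5, frames {6,0,1,7}
0: hit
7: hit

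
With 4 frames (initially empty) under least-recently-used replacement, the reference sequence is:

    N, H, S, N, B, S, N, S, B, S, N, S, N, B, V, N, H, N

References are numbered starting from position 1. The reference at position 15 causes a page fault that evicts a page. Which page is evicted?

H

pos 1: N → fault, frames [N]
pos 2: H → fault, frames [N, H]
pos 3: S → fault, frames [N, H, S]
pos 4: N → hit
pos 5: B → fault, frames [H, S, N, B]
pos 6: S → hit
pos 7: N → hit
pos 8: S → hit
pos 9: B → hit
pos 10: S → hit
pos 11: N → hit
pos 12: S → hit
pos 13: N → hit
pos 14: B → hit
pos 15: V → fault, evict H, frames [S, N, B, V]
At position 15, page H is evicted.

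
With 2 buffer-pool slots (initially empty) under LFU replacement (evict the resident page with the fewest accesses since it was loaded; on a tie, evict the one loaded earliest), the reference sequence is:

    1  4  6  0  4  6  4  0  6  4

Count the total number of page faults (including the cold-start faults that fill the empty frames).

8

1: miss, frames [1]
4: miss, frames [1, 4]
6: miss, evict 1, frames [4, 6]
0: miss, evict 4, frames [6, 0]
4: miss, evict 6, frames [0, 4]
6: miss, evict 0, frames [4, 6]
4: hit
0: miss, evict 6, frames [4, 0]
6: miss, evict 0, frames [4, 6]
4: hit
Page faults: 8.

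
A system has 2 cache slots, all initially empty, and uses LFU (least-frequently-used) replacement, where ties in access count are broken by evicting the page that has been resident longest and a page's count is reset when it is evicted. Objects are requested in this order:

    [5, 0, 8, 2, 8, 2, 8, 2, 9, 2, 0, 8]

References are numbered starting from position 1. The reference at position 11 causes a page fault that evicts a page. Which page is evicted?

9

pos 1: 5 -> fault, frames {5}
pos 2: 0 -> fault, frames {5,0}
pos 3: 8 -> fault, evict 5, frames {0,8}
pos 4: 2 -> fault, evict 0, frames {8,2}
pos 5: 8 -> hit
pos 6: 2 -> hit
pos 7: 8 -> hit
pos 8: 2 -> hit
pos 9: 9 -> fault, evict 8, frames {2,9}
pos 10: 2 -> hit
pos 11: 0 -> fault, evict 9, frames {2,0}
At position 11, page 9 is evicted.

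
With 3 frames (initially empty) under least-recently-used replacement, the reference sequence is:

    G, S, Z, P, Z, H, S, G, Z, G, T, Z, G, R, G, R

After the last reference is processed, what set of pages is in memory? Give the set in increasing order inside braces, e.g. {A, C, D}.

{G, R, Z}

G -> fault, frames {G}
S -> fault, frames {G,S}
Z -> fault, frames {G,S,Z}
P -> fault, evict G, frames {S,Z,P}
Z -> hit
H -> fault, evict S, frames {P,Z,H}
S -> fault, evict P, frames {Z,H,S}
G -> fault, evict Z, frames {H,S,G}
Z -> fault, evict H, frames {S,G,Z}
G -> hit
T -> fault, evict S, frames {Z,G,T}
Z -> hit
G -> hit
R -> fault, evict T, frames {Z,G,R}
G -> hit
R -> hit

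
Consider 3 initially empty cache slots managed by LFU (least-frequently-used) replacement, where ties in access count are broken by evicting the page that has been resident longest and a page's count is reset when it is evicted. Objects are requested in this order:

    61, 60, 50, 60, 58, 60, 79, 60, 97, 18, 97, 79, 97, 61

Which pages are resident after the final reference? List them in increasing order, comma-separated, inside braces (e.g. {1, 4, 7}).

{60, 61, 97}

61 -> miss, frames {61}
60 -> miss, frames {61,60}
50 -> miss, frames {61,60,50}
60 -> hit
58 -> miss, evict 61, frames {60,50,58}
60 -> hit
79 -> miss, evict 50, frames {60,58,79}
60 -> hit
97 -> miss, evict 58, frames {60,79,97}
18 -> miss, evict 79, frames {60,97,18}
97 -> hit
79 -> miss, evict 18, frames {60,97,79}
97 -> hit
61 -> miss, evict 79, frames {60,97,61}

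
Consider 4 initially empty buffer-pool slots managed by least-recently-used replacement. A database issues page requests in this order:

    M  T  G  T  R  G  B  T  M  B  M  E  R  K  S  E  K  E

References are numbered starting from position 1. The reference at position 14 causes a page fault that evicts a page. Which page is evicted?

B

pos 1: M → fault, frames (M)
pos 2: T → fault, frames (M T)
pos 3: G → fault, frames (M T G)
pos 4: T → hit
pos 5: R → fault, frames (M G T R)
pos 6: G → hit
pos 7: B → fault, evict M, frames (T R G B)
pos 8: T → hit
pos 9: M → fault, evict R, frames (G B T M)
pos 10: B → hit
pos 11: M → hit
pos 12: E → fault, evict G, frames (T B M E)
pos 13: R → fault, evict T, frames (B M E R)
pos 14: K → fault, evict B, frames (M E R K)
At position 14, page B is evicted.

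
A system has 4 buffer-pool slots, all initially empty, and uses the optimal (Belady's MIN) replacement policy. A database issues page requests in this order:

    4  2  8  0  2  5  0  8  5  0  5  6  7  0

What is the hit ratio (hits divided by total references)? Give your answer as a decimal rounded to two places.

4 -> miss, frames {4}
2 -> miss, frames {4,2}
8 -> miss, frames {4,2,8}
0 -> miss, frames {4,2,8,0}
2 -> hit
5 -> miss, evict 2, frames {4,8,0,5}
0 -> hit
8 -> hit
5 -> hit
0 -> hit
5 -> hit
6 -> miss, evict 5, frames {4,8,0,6}
7 -> miss, evict 6, frames {4,8,0,7}
0 -> hit
Hits: 7 of 14 references → 7/14 = 0.5000.

0.50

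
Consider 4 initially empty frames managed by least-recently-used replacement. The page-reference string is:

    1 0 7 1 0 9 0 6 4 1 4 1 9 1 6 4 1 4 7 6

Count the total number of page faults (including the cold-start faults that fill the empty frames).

1: miss, frames (1)
0: miss, frames (1 0)
7: miss, frames (1 0 7)
1: hit
0: hit
9: miss, frames (7 1 0 9)
0: hit
6: miss, evict 7, frames (1 9 0 6)
4: miss, evict 1, frames (9 0 6 4)
1: miss, evict 9, frames (0 6 4 1)
4: hit
1: hit
9: miss, evict 0, frames (6 4 1 9)
1: hit
6: hit
4: hit
1: hit
4: hit
7: miss, evict 9, frames (6 1 4 7)
6: hit
Page faults: 9.

9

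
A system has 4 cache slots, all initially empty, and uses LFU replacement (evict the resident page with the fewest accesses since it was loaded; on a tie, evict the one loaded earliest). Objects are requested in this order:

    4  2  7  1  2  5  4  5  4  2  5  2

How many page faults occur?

4: fault, frames {4}
2: fault, frames {4,2}
7: fault, frames {4,2,7}
1: fault, frames {4,2,7,1}
2: hit
5: fault, evict 4, frames {2,7,1,5}
4: fault, evict 7, frames {2,1,5,4}
5: hit
4: hit
2: hit
5: hit
2: hit
Page faults: 6.

6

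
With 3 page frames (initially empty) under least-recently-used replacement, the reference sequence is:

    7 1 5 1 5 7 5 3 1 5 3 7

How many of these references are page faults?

7 → fault, frames (7)
1 → fault, frames (7 1)
5 → fault, frames (7 1 5)
1 → hit
5 → hit
7 → hit
5 → hit
3 → fault, evict 1, frames (7 5 3)
1 → fault, evict 7, frames (5 3 1)
5 → hit
3 → hit
7 → fault, evict 1, frames (5 3 7)
Page faults: 6.

6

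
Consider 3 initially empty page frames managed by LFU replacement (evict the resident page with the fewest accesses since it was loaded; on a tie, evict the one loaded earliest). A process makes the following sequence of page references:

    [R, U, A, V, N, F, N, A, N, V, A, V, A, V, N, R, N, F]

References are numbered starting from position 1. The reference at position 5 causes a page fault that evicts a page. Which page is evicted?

U

pos 1: R: miss, frames [R]
pos 2: U: miss, frames [R, U]
pos 3: A: miss, frames [R, U, A]
pos 4: V: miss, evict R, frames [U, A, V]
pos 5: N: miss, evict U, frames [A, V, N]
At position 5, page U is evicted.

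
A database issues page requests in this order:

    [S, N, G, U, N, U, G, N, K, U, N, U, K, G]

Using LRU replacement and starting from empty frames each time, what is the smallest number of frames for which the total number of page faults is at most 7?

f=1: 14 faults
f=2: 12 faults
f=3: 7 faults
f=4: 5 faults
f=5: 5 faults
Smallest f with faults ≤ 7 is 3.

3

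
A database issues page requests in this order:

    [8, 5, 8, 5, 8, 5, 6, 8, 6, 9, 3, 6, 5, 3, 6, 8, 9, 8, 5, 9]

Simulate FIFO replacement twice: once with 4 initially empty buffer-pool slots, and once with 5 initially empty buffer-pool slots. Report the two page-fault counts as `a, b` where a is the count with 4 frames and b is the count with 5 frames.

7, 5

4 frames: F F . . . . F . . F F . . . . F . . F . → 7 faults.
5 frames: F F . . . . F . . F F . . . . . . . . . → 5 faults.
5 < 7: adding a frame reduced faults, as is typical.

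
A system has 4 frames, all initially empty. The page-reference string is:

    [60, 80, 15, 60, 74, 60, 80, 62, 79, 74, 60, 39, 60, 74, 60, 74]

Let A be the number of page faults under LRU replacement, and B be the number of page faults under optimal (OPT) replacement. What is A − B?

2

Under LRU: F F F . F . . F F F F F . . . . → 9 faults.
Under OPT: F F F . F . . F F . . F . . . . → 7 faults.
A − B = 9 − 7 = 2.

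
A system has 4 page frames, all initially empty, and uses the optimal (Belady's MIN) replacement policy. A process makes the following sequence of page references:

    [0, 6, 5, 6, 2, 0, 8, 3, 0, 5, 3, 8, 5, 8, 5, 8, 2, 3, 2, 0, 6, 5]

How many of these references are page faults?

0: miss, frames (0)
6: miss, frames (0 6)
5: miss, frames (0 6 5)
6: hit
2: miss, frames (0 6 5 2)
0: hit
8: miss, evict 6, frames (0 5 2 8)
3: miss, evict 2, frames (0 5 8 3)
0: hit
5: hit
3: hit
8: hit
5: hit
8: hit
5: hit
8: hit
2: miss, evict 8, frames (0 5 3 2)
3: hit
2: hit
0: hit
6: miss, evict 2, frames (0 5 3 6)
5: hit
Page faults: 8.

8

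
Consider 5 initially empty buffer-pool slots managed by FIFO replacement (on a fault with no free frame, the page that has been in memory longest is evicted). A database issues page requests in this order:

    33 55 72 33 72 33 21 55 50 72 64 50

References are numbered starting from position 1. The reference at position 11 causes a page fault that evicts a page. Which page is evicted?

pos 1: 33 -> fault, frames [33]
pos 2: 55 -> fault, frames [33, 55]
pos 3: 72 -> fault, frames [33, 55, 72]
pos 4: 33 -> hit
pos 5: 72 -> hit
pos 6: 33 -> hit
pos 7: 21 -> fault, frames [33, 55, 72, 21]
pos 8: 55 -> hit
pos 9: 50 -> fault, frames [33, 55, 72, 21, 50]
pos 10: 72 -> hit
pos 11: 64 -> fault, evict 33, frames [55, 72, 21, 50, 64]
At position 11, page 33 is evicted.

33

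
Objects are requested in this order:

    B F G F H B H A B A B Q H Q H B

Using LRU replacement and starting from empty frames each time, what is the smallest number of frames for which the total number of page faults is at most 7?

f=1: 16 faults
f=2: 10 faults
f=3: 8 faults
f=4: 6 faults
f=5: 6 faults
f=6: 6 faults
Smallest f with faults ≤ 7 is 4.

4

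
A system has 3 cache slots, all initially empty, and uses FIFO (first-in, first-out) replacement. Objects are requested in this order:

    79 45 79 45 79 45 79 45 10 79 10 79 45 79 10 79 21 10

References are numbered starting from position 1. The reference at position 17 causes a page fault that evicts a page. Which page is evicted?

pos 1: 79: fault, frames (79)
pos 2: 45: fault, frames (79 45)
pos 3: 79: hit
pos 4: 45: hit
pos 5: 79: hit
pos 6: 45: hit
pos 7: 79: hit
pos 8: 45: hit
pos 9: 10: fault, frames (79 45 10)
pos 10: 79: hit
pos 11: 10: hit
pos 12: 79: hit
pos 13: 45: hit
pos 14: 79: hit
pos 15: 10: hit
pos 16: 79: hit
pos 17: 21: fault, evict 79, frames (45 10 21)
At position 17, page 79 is evicted.

79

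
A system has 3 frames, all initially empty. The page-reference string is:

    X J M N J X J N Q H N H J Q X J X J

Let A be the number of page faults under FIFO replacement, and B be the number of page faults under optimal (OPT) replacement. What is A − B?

4

Under FIFO: F F F F . F F . F F F . F F F . . . → 12 faults.
Under OPT: F F F F . . . . F F . . . F F . . . → 8 faults.
A − B = 12 − 8 = 4.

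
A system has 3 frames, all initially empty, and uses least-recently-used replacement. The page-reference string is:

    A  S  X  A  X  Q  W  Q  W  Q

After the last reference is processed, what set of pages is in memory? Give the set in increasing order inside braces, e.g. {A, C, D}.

A: miss, frames [A]
S: miss, frames [A, S]
X: miss, frames [A, S, X]
A: hit
X: hit
Q: miss, evict S, frames [A, X, Q]
W: miss, evict A, frames [X, Q, W]
Q: hit
W: hit
Q: hit

{Q, W, X}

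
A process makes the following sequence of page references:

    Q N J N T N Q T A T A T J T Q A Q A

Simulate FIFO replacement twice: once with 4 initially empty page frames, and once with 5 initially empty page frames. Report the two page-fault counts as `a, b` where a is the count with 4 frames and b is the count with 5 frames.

4 frames: F F F . F . . . F . . . . . F . . . → 6 faults.
5 frames: F F F . F . . . F . . . . . . . . . → 5 faults.
5 < 6: adding a frame reduced faults, as is typical.

6, 5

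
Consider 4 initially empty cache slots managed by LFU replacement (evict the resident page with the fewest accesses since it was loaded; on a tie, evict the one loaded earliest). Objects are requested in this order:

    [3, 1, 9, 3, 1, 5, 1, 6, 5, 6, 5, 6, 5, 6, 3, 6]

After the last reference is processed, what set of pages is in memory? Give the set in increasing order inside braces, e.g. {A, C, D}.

{1, 3, 5, 6}

3 → miss, frames {3}
1 → miss, frames {3,1}
9 → miss, frames {3,1,9}
3 → hit
1 → hit
5 → miss, frames {3,1,9,5}
1 → hit
6 → miss, evict 9, frames {3,1,5,6}
5 → hit
6 → hit
5 → hit
6 → hit
5 → hit
6 → hit
3 → hit
6 → hit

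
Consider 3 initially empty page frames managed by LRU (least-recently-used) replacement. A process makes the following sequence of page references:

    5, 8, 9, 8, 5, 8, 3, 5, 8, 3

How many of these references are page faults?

5 -> miss, frames {5}
8 -> miss, frames {5,8}
9 -> miss, frames {5,8,9}
8 -> hit
5 -> hit
8 -> hit
3 -> miss, evict 9, frames {5,8,3}
5 -> hit
8 -> hit
3 -> hit
Page faults: 4.

4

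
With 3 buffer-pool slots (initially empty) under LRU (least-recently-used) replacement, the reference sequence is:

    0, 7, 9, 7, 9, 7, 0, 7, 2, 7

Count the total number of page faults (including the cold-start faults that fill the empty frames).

4

0: fault, frames {0}
7: fault, frames {0,7}
9: fault, frames {0,7,9}
7: hit
9: hit
7: hit
0: hit
7: hit
2: fault, evict 9, frames {0,7,2}
7: hit
Page faults: 4.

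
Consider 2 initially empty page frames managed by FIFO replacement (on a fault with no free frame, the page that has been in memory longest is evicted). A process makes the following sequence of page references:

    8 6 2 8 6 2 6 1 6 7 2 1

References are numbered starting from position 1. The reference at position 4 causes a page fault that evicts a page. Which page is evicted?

pos 1: 8: fault, frames {8}
pos 2: 6: fault, frames {8,6}
pos 3: 2: fault, evict 8, frames {6,2}
pos 4: 8: fault, evict 6, frames {2,8}
At position 4, page 6 is evicted.

6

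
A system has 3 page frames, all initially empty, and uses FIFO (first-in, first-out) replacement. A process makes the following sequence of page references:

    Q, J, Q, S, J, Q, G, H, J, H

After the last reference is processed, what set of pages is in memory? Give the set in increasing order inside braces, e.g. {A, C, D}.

{G, H, J}

Q -> miss, frames {Q}
J -> miss, frames {Q,J}
Q -> hit
S -> miss, frames {Q,J,S}
J -> hit
Q -> hit
G -> miss, evict Q, frames {J,S,G}
H -> miss, evict J, frames {S,G,H}
J -> miss, evict S, frames {G,H,J}
H -> hit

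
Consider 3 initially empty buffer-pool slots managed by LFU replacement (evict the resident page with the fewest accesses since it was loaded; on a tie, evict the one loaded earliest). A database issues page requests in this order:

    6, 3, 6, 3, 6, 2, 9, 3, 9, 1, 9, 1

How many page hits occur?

6: miss, frames (6)
3: miss, frames (6 3)
6: hit
3: hit
6: hit
2: miss, frames (6 3 2)
9: miss, evict 2, frames (6 3 9)
3: hit
9: hit
1: miss, evict 9, frames (6 3 1)
9: miss, evict 1, frames (6 3 9)
1: miss, evict 9, frames (6 3 1)
Hits: 5.

5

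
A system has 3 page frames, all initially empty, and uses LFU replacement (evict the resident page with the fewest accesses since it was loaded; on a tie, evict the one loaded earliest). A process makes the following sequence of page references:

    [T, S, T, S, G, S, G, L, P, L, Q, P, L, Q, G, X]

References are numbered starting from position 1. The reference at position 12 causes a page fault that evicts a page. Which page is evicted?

Q

pos 1: T → miss, frames {T}
pos 2: S → miss, frames {T,S}
pos 3: T → hit
pos 4: S → hit
pos 5: G → miss, frames {T,S,G}
pos 6: S → hit
pos 7: G → hit
pos 8: L → miss, evict T, frames {S,G,L}
pos 9: P → miss, evict L, frames {S,G,P}
pos 10: L → miss, evict P, frames {S,G,L}
pos 11: Q → miss, evict L, frames {S,G,Q}
pos 12: P → miss, evict Q, frames {S,G,P}
At position 12, page Q is evicted.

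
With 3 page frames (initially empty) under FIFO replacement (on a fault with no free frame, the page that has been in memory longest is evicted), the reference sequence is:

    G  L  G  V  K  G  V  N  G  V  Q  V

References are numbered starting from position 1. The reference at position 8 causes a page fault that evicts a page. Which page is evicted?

V

pos 1: G -> fault, frames [G]
pos 2: L -> fault, frames [G, L]
pos 3: G -> hit
pos 4: V -> fault, frames [G, L, V]
pos 5: K -> fault, evict G, frames [L, V, K]
pos 6: G -> fault, evict L, frames [V, K, G]
pos 7: V -> hit
pos 8: N -> fault, evict V, frames [K, G, N]
At position 8, page V is evicted.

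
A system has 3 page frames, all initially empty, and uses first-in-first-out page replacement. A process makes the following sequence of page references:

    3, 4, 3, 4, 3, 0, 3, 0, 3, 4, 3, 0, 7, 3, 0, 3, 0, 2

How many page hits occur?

12

3: miss, frames [3]
4: miss, frames [3, 4]
3: hit
4: hit
3: hit
0: miss, frames [3, 4, 0]
3: hit
0: hit
3: hit
4: hit
3: hit
0: hit
7: miss, evict 3, frames [4, 0, 7]
3: miss, evict 4, frames [0, 7, 3]
0: hit
3: hit
0: hit
2: miss, evict 0, frames [7, 3, 2]
Hits: 12.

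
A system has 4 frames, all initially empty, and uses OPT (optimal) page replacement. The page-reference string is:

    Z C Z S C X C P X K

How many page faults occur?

Z -> fault, frames [Z]
C -> fault, frames [Z, C]
Z -> hit
S -> fault, frames [Z, C, S]
C -> hit
X -> fault, frames [Z, C, S, X]
C -> hit
P -> fault, evict S, frames [Z, C, X, P]
X -> hit
K -> fault, evict P, frames [Z, C, X, K]
Page faults: 6.

6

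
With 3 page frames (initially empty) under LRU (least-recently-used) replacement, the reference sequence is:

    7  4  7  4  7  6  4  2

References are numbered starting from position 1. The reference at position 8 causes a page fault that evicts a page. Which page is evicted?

pos 1: 7 -> fault, frames [7]
pos 2: 4 -> fault, frames [7, 4]
pos 3: 7 -> hit
pos 4: 4 -> hit
pos 5: 7 -> hit
pos 6: 6 -> fault, frames [4, 7, 6]
pos 7: 4 -> hit
pos 8: 2 -> fault, evict 7, frames [6, 4, 2]
At position 8, page 7 is evicted.

7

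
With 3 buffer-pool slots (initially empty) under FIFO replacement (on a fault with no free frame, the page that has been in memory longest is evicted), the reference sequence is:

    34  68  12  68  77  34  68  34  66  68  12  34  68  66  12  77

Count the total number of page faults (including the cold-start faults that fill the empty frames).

34 -> fault, frames (34)
68 -> fault, frames (34 68)
12 -> fault, frames (34 68 12)
68 -> hit
77 -> fault, evict 34, frames (68 12 77)
34 -> fault, evict 68, frames (12 77 34)
68 -> fault, evict 12, frames (77 34 68)
34 -> hit
66 -> fault, evict 77, frames (34 68 66)
68 -> hit
12 -> fault, evict 34, frames (68 66 12)
34 -> fault, evict 68, frames (66 12 34)
68 -> fault, evict 66, frames (12 34 68)
66 -> fault, evict 12, frames (34 68 66)
12 -> fault, evict 34, frames (68 66 12)
77 -> fault, evict 68, frames (66 12 77)
Page faults: 13.

13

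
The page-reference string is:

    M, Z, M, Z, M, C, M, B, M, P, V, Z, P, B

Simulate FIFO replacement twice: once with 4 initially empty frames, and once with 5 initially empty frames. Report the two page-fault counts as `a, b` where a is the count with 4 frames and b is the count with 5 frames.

7, 6

4 frames: F F . . . F . F . F F F . . → 7 faults.
5 frames: F F . . . F . F . F F . . . → 6 faults.
6 < 7: adding a frame reduced faults, as is typical.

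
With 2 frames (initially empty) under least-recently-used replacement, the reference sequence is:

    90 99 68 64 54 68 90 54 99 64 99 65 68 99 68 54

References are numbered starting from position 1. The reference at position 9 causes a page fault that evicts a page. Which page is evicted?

90

pos 1: 90 -> miss, frames (90)
pos 2: 99 -> miss, frames (90 99)
pos 3: 68 -> miss, evict 90, frames (99 68)
pos 4: 64 -> miss, evict 99, frames (68 64)
pos 5: 54 -> miss, evict 68, frames (64 54)
pos 6: 68 -> miss, evict 64, frames (54 68)
pos 7: 90 -> miss, evict 54, frames (68 90)
pos 8: 54 -> miss, evict 68, frames (90 54)
pos 9: 99 -> miss, evict 90, frames (54 99)
At position 9, page 90 is evicted.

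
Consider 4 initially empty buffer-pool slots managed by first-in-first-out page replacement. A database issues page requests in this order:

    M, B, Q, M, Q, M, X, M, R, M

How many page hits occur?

M: fault, frames (M)
B: fault, frames (M B)
Q: fault, frames (M B Q)
M: hit
Q: hit
M: hit
X: fault, frames (M B Q X)
M: hit
R: fault, evict M, frames (B Q X R)
M: fault, evict B, frames (Q X R M)
Hits: 4.

4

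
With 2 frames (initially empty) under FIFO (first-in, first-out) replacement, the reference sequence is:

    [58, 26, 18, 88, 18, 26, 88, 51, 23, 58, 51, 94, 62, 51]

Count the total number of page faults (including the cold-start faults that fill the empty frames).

58 → fault, frames (58)
26 → fault, frames (58 26)
18 → fault, evict 58, frames (26 18)
88 → fault, evict 26, frames (18 88)
18 → hit
26 → fault, evict 18, frames (88 26)
88 → hit
51 → fault, evict 88, frames (26 51)
23 → fault, evict 26, frames (51 23)
58 → fault, evict 51, frames (23 58)
51 → fault, evict 23, frames (58 51)
94 → fault, evict 58, frames (51 94)
62 → fault, evict 51, frames (94 62)
51 → fault, evict 94, frames (62 51)
Page faults: 12.

12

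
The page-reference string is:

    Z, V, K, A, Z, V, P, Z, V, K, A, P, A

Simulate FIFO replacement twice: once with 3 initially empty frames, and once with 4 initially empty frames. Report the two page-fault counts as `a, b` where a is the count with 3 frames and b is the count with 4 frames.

9, 10

3 frames: F F F F F F F . . F F . . → 9 faults.
4 frames: F F F F . . F F F F F F . → 10 faults.
10 > 9: adding a frame increased faults — Belady's anomaly.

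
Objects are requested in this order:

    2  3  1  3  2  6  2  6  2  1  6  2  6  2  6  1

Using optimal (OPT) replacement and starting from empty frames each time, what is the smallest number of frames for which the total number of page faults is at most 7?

3

f=1: 16 faults
f=2: 8 faults
f=3: 4 faults
f=4: 4 faults
Smallest f with faults ≤ 7 is 3.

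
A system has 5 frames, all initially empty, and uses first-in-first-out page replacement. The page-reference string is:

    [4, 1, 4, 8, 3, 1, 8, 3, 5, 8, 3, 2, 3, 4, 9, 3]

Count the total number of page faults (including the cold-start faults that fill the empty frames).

4: fault, frames [4]
1: fault, frames [4, 1]
4: hit
8: fault, frames [4, 1, 8]
3: fault, frames [4, 1, 8, 3]
1: hit
8: hit
3: hit
5: fault, frames [4, 1, 8, 3, 5]
8: hit
3: hit
2: fault, evict 4, frames [1, 8, 3, 5, 2]
3: hit
4: fault, evict 1, frames [8, 3, 5, 2, 4]
9: fault, evict 8, frames [3, 5, 2, 4, 9]
3: hit
Page faults: 8.

8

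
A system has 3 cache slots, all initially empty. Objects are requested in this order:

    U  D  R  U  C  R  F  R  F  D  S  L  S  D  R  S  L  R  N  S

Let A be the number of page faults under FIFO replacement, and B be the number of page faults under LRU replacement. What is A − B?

Under FIFO: F F F . F . F . . F F F . . F . . . F F → 11 faults.
Under LRU: F F F . F . F . . F F F . . F . F . F F → 12 faults.
A − B = 11 − 12 = -1.

-1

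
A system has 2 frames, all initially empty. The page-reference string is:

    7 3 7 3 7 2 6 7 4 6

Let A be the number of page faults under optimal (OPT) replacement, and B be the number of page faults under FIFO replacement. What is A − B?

Under OPT: F F . . . F F . F . → 5 faults.
Under FIFO: F F . . . F F F F F → 7 faults.
A − B = 5 − 7 = -2.

-2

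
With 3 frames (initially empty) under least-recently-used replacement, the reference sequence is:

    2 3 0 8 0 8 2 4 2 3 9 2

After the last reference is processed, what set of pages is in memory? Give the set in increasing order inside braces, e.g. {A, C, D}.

{2, 3, 9}

2 -> miss, frames {2}
3 -> miss, frames {2,3}
0 -> miss, frames {2,3,0}
8 -> miss, evict 2, frames {3,0,8}
0 -> hit
8 -> hit
2 -> miss, evict 3, frames {0,8,2}
4 -> miss, evict 0, frames {8,2,4}
2 -> hit
3 -> miss, evict 8, frames {4,2,3}
9 -> miss, evict 4, frames {2,3,9}
2 -> hit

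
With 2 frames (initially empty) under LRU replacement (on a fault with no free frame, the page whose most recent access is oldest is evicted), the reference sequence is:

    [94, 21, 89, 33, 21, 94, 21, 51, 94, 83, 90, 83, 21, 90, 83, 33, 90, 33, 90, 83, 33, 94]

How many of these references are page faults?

18

94 → miss, frames {94}
21 → miss, frames {94,21}
89 → miss, evict 94, frames {21,89}
33 → miss, evict 21, frames {89,33}
21 → miss, evict 89, frames {33,21}
94 → miss, evict 33, frames {21,94}
21 → hit
51 → miss, evict 94, frames {21,51}
94 → miss, evict 21, frames {51,94}
83 → miss, evict 51, frames {94,83}
90 → miss, evict 94, frames {83,90}
83 → hit
21 → miss, evict 90, frames {83,21}
90 → miss, evict 83, frames {21,90}
83 → miss, evict 21, frames {90,83}
33 → miss, evict 90, frames {83,33}
90 → miss, evict 83, frames {33,90}
33 → hit
90 → hit
83 → miss, evict 33, frames {90,83}
33 → miss, evict 90, frames {83,33}
94 → miss, evict 83, frames {33,94}
Page faults: 18.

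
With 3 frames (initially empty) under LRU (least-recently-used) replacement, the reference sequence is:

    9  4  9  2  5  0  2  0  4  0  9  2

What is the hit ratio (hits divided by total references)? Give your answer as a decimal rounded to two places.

9 -> fault, frames [9]
4 -> fault, frames [9, 4]
9 -> hit
2 -> fault, frames [4, 9, 2]
5 -> fault, evict 4, frames [9, 2, 5]
0 -> fault, evict 9, frames [2, 5, 0]
2 -> hit
0 -> hit
4 -> fault, evict 5, frames [2, 0, 4]
0 -> hit
9 -> fault, evict 2, frames [4, 0, 9]
2 -> fault, evict 4, frames [0, 9, 2]
Hits: 4 of 12 references → 4/12 = 0.3333.

0.33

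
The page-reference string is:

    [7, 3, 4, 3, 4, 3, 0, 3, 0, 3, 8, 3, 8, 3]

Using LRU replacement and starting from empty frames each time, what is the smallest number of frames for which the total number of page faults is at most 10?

f=1: 14 faults
f=2: 5 faults
f=3: 5 faults
f=4: 5 faults
f=5: 5 faults
Smallest f with faults ≤ 10 is 2.

2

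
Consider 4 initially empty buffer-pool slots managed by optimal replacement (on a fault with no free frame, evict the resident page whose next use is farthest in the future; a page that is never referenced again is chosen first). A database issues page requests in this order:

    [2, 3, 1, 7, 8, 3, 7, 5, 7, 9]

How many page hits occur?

2: miss, frames [2]
3: miss, frames [2, 3]
1: miss, frames [2, 3, 1]
7: miss, frames [2, 3, 1, 7]
8: miss, evict 1, frames [2, 3, 7, 8]
3: hit
7: hit
5: miss, evict 8, frames [2, 3, 7, 5]
7: hit
9: miss, evict 5, frames [2, 3, 7, 9]
Hits: 3.

3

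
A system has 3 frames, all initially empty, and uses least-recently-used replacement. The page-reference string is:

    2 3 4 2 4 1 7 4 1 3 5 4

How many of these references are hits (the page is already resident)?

4

2: fault, frames {2}
3: fault, frames {2,3}
4: fault, frames {2,3,4}
2: hit
4: hit
1: fault, evict 3, frames {2,4,1}
7: fault, evict 2, frames {4,1,7}
4: hit
1: hit
3: fault, evict 7, frames {4,1,3}
5: fault, evict 4, frames {1,3,5}
4: fault, evict 1, frames {3,5,4}
Hits: 4.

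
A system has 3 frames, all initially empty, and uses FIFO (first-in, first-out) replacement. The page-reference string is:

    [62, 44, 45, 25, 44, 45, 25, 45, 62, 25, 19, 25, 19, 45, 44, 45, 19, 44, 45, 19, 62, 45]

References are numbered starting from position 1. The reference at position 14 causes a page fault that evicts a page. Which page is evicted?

25

pos 1: 62: miss, frames {62}
pos 2: 44: miss, frames {62,44}
pos 3: 45: miss, frames {62,44,45}
pos 4: 25: miss, evict 62, frames {44,45,25}
pos 5: 44: hit
pos 6: 45: hit
pos 7: 25: hit
pos 8: 45: hit
pos 9: 62: miss, evict 44, frames {45,25,62}
pos 10: 25: hit
pos 11: 19: miss, evict 45, frames {25,62,19}
pos 12: 25: hit
pos 13: 19: hit
pos 14: 45: miss, evict 25, frames {62,19,45}
At position 14, page 25 is evicted.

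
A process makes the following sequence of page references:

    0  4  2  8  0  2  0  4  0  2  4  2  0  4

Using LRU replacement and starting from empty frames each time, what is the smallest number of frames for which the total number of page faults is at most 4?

4

f=1: 14 faults
f=2: 11 faults
f=3: 6 faults
f=4: 4 faults
Smallest f with faults ≤ 4 is 4.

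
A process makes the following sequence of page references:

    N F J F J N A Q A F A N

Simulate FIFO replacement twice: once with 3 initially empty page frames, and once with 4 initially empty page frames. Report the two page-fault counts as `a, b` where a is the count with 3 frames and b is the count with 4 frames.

3 frames: F F F . . . F F . F . F → 7 faults.
4 frames: F F F . . . F F . . . F → 6 faults.
6 < 7: adding a frame reduced faults, as is typical.

7, 6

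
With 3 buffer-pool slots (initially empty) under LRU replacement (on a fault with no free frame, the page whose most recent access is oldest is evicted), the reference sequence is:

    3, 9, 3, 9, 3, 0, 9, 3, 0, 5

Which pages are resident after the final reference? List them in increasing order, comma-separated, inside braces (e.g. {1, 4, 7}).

3 → miss, frames {3}
9 → miss, frames {3,9}
3 → hit
9 → hit
3 → hit
0 → miss, frames {9,3,0}
9 → hit
3 → hit
0 → hit
5 → miss, evict 9, frames {3,0,5}

{0, 3, 5}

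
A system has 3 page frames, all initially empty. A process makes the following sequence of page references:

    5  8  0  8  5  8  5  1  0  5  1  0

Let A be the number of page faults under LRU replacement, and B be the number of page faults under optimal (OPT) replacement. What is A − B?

Under LRU: F F F . . . . F F . . . → 5 faults.
Under OPT: F F F . . . . F . . . . → 4 faults.
A − B = 5 − 4 = 1.

1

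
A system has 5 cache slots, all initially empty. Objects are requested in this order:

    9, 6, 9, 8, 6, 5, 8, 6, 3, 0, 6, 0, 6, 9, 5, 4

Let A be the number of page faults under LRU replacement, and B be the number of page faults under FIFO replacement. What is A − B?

Under LRU: F F . F . F . . F F . . . F F F → 9 faults.
Under FIFO: F F . F . F . . F F . . . F . F → 8 faults.
A − B = 9 − 8 = 1.

1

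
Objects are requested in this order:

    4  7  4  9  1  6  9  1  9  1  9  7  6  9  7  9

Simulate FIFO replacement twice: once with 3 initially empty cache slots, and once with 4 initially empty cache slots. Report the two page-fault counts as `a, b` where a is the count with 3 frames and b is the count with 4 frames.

7, 5

3 frames: F F . F F F . . . . . F . F . . → 7 faults.
4 frames: F F . F F F . . . . . . . . . . → 5 faults.
5 < 7: adding a frame reduced faults, as is typical.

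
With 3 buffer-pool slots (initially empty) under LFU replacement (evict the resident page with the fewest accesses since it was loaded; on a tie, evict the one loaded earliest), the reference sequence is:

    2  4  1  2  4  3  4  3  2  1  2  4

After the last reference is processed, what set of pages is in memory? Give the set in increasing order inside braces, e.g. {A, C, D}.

2: miss, frames (2)
4: miss, frames (2 4)
1: miss, frames (2 4 1)
2: hit
4: hit
3: miss, evict 1, frames (2 4 3)
4: hit
3: hit
2: hit
1: miss, evict 3, frames (2 4 1)
2: hit
4: hit

{1, 2, 4}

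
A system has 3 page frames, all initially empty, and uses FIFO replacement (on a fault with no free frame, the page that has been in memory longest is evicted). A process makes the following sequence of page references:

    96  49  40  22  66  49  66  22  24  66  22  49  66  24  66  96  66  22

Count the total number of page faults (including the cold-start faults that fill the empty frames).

10

96 -> fault, frames [96]
49 -> fault, frames [96, 49]
40 -> fault, frames [96, 49, 40]
22 -> fault, evict 96, frames [49, 40, 22]
66 -> fault, evict 49, frames [40, 22, 66]
49 -> fault, evict 40, frames [22, 66, 49]
66 -> hit
22 -> hit
24 -> fault, evict 22, frames [66, 49, 24]
66 -> hit
22 -> fault, evict 66, frames [49, 24, 22]
49 -> hit
66 -> fault, evict 49, frames [24, 22, 66]
24 -> hit
66 -> hit
96 -> fault, evict 24, frames [22, 66, 96]
66 -> hit
22 -> hit
Page faults: 10.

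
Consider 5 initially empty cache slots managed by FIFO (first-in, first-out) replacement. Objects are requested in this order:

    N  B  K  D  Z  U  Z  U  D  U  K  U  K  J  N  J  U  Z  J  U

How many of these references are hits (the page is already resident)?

12

N: miss, frames [N]
B: miss, frames [N, B]
K: miss, frames [N, B, K]
D: miss, frames [N, B, K, D]
Z: miss, frames [N, B, K, D, Z]
U: miss, evict N, frames [B, K, D, Z, U]
Z: hit
U: hit
D: hit
U: hit
K: hit
U: hit
K: hit
J: miss, evict B, frames [K, D, Z, U, J]
N: miss, evict K, frames [D, Z, U, J, N]
J: hit
U: hit
Z: hit
J: hit
U: hit
Hits: 12.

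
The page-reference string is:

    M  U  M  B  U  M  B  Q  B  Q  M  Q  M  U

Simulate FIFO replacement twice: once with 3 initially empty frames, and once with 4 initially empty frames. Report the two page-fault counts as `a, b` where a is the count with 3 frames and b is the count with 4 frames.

6, 4

3 frames: F F . F . . . F . . F . . F → 6 faults.
4 frames: F F . F . . . F . . . . . . → 4 faults.
4 < 6: adding a frame reduced faults, as is typical.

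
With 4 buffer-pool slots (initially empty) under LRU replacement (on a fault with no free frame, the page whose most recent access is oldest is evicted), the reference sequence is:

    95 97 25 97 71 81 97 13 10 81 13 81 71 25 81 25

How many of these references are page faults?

95 → fault, frames {95}
97 → fault, frames {95,97}
25 → fault, frames {95,97,25}
97 → hit
71 → fault, frames {95,25,97,71}
81 → fault, evict 95, frames {25,97,71,81}
97 → hit
13 → fault, evict 25, frames {71,81,97,13}
10 → fault, evict 71, frames {81,97,13,10}
81 → hit
13 → hit
81 → hit
71 → fault, evict 97, frames {10,13,81,71}
25 → fault, evict 10, frames {13,81,71,25}
81 → hit
25 → hit
Page faults: 9.

9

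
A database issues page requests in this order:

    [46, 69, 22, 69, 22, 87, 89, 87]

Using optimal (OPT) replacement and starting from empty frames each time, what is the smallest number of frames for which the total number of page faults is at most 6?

f=1: 8 faults
f=2: 5 faults
f=3: 5 faults
f=4: 5 faults
f=5: 5 faults
Smallest f with faults ≤ 6 is 2.

2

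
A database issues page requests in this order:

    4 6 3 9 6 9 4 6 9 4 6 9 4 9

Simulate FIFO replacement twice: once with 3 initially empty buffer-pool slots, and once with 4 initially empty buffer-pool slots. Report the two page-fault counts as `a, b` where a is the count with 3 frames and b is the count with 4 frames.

6, 4

3 frames: F F F F . . F F . . . . . . → 6 faults.
4 frames: F F F F . . . . . . . . . . → 4 faults.
4 < 6: adding a frame reduced faults, as is typical.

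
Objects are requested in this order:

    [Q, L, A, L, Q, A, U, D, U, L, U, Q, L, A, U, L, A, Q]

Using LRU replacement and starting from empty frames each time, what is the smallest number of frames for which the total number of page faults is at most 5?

5

f=1: 18 faults
f=2: 15 faults
f=3: 10 faults
f=4: 8 faults
f=5: 5 faults
Smallest f with faults ≤ 5 is 5.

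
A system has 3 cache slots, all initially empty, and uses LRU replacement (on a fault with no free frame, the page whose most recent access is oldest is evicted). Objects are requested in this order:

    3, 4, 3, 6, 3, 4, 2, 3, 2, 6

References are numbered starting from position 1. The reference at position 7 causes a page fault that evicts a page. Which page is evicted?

6

pos 1: 3 -> fault, frames (3)
pos 2: 4 -> fault, frames (3 4)
pos 3: 3 -> hit
pos 4: 6 -> fault, frames (4 3 6)
pos 5: 3 -> hit
pos 6: 4 -> hit
pos 7: 2 -> fault, evict 6, frames (3 4 2)
At position 7, page 6 is evicted.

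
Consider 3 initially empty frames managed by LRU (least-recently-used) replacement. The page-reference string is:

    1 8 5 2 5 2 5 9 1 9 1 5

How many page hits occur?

1 -> fault, frames (1)
8 -> fault, frames (1 8)
5 -> fault, frames (1 8 5)
2 -> fault, evict 1, frames (8 5 2)
5 -> hit
2 -> hit
5 -> hit
9 -> fault, evict 8, frames (2 5 9)
1 -> fault, evict 2, frames (5 9 1)
9 -> hit
1 -> hit
5 -> hit
Hits: 6.

6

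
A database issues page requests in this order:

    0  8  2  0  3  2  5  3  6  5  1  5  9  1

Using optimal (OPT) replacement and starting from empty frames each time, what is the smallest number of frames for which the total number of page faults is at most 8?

f=1: 14 faults
f=2: 8 faults
f=3: 8 faults
f=4: 8 faults
f=5: 8 faults
f=6: 8 faults
f=7: 8 faults
f=8: 8 faults
Smallest f with faults ≤ 8 is 2.

2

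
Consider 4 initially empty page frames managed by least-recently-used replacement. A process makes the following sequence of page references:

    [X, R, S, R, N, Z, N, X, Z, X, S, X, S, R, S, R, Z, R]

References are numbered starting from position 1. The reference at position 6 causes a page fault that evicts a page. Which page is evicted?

pos 1: X: miss, frames [X]
pos 2: R: miss, frames [X, R]
pos 3: S: miss, frames [X, R, S]
pos 4: R: hit
pos 5: N: miss, frames [X, S, R, N]
pos 6: Z: miss, evict X, frames [S, R, N, Z]
At position 6, page X is evicted.

X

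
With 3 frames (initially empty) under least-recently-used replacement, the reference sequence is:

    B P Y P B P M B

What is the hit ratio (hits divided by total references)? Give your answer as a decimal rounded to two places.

B → miss, frames (B)
P → miss, frames (B P)
Y → miss, frames (B P Y)
P → hit
B → hit
P → hit
M → miss, evict Y, frames (B P M)
B → hit
Hits: 4 of 8 references → 4/8 = 0.5000.

0.50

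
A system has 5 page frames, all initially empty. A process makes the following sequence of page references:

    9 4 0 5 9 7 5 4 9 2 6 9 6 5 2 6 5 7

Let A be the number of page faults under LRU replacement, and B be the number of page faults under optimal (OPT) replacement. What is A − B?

Under LRU: F F F F . F . . . F F . . . . . . F → 8 faults.
Under OPT: F F F F . F . . . F F . . . . . . . → 7 faults.
A − B = 8 − 7 = 1.

1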